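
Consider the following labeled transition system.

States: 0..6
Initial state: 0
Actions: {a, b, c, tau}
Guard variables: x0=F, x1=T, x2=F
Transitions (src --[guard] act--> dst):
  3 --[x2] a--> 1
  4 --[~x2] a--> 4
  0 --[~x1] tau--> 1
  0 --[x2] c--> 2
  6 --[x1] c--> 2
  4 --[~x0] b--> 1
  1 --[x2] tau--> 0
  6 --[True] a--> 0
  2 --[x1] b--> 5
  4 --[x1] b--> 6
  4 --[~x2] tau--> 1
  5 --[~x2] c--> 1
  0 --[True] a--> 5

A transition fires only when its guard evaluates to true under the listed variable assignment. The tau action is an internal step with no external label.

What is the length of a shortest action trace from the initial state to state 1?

Answer: 2

Trace:
BFS to 1:
  depth 0: {0}
  depth 1: {5}
  depth 2: {1}
1 enters at depth 2; path a·c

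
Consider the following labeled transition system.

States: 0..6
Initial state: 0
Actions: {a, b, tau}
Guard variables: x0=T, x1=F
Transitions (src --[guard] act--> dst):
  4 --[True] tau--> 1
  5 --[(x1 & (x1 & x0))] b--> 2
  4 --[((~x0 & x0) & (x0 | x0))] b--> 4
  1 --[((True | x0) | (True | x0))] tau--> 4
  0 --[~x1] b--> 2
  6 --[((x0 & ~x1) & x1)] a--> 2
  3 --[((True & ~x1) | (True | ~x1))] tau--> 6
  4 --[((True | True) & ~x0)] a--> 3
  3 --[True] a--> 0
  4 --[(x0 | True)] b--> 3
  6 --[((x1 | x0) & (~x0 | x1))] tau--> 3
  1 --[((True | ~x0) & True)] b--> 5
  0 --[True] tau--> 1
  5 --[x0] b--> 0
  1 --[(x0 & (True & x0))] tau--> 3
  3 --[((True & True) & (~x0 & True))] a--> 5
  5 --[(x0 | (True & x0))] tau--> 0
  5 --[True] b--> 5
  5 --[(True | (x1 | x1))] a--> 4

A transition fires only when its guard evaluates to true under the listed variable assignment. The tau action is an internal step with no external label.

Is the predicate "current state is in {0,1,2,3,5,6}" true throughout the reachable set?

Safe = {0,1,2,3,5,6}
Reachable = {0,1,2,3,4,5,6}
  0: safe
  1: safe
  2: safe
  3: safe
  4: outside
  5: safe
  6: safe
counterexample path to 4: tau·tau

Answer: INVARIANT VIOLATED at state 4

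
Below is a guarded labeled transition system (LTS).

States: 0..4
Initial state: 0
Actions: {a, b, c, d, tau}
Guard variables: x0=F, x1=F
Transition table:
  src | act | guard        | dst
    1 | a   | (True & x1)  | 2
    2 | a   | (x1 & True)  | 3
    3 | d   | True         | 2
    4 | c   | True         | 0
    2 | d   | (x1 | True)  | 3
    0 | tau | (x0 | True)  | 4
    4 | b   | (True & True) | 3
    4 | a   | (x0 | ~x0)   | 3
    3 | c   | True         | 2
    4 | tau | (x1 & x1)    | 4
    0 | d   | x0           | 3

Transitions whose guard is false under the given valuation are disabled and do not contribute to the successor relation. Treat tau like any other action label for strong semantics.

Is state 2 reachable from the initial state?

Guard filter leaves 7 enabled edge(s).
Layer 0: {0}
Layer 1: {4}  total {0,4}
Layer 2: {3}  total {0,3,4}
Layer 3: {2}  total {0,2,3,4}
R = {0,2,3,4}
Path to 2: tau·b·d

Answer: REACHABLE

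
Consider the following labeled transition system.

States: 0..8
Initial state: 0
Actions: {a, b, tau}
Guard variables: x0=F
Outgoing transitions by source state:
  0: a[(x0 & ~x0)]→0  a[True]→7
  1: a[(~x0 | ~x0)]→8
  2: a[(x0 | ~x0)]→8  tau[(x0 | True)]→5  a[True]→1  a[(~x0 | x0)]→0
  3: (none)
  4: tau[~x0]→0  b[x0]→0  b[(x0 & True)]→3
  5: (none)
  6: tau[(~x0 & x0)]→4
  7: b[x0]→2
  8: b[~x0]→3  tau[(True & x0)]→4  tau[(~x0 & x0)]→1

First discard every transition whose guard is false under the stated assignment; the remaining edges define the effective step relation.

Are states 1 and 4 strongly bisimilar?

Answer: NOT BISIMILAR

Analysis:
Compute ~ classes (split until stable):
  P[0] = {{0,1,2,3,4,5,6,7,8}}
  P[1] = {{0,1},{2},{3,5,6,7},{4},{8}}
  P[2] = {{0},{1},{2},{3,5,6,7},{4},{8}}
6 equivalence class(es) (converged in 3)
class of 1: {1}; class of 4: {4}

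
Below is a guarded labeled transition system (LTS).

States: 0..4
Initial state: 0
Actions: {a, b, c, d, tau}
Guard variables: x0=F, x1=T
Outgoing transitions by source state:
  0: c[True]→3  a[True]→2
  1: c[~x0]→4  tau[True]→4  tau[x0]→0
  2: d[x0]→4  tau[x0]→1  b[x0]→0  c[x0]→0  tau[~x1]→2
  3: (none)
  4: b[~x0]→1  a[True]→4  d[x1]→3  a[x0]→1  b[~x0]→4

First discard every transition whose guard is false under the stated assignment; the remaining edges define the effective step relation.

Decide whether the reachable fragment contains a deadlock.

Reachable = {0,2,3}
  0: a→2  c→3  [2 out]
  2: ∅  [deadlock]
  3: ∅  [deadlock]
witness 2: a

Answer: DEADLOCK at state 2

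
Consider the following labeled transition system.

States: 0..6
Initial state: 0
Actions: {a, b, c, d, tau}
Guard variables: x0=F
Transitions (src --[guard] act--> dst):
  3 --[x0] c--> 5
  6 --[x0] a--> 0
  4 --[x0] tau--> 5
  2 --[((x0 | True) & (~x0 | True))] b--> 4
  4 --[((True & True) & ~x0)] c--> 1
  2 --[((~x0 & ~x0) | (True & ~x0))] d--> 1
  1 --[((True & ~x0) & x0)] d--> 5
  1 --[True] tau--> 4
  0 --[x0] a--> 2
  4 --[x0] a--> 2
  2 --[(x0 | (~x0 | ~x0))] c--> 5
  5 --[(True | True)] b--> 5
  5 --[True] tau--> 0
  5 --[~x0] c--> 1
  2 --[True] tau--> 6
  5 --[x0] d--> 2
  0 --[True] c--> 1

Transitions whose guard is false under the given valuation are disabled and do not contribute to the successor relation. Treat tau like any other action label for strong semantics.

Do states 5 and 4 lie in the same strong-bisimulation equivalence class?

Answer: NOT BISIMILAR

Working:
Compute ~ classes (split until stable):
  π0 = {{0,1,2,3,4,5,6}}
  π1 = {{0,4},{1},{2},{3,6},{5}}
Fixed point at round 2; 5 class(es).
[5]={5}  [4]={0,4}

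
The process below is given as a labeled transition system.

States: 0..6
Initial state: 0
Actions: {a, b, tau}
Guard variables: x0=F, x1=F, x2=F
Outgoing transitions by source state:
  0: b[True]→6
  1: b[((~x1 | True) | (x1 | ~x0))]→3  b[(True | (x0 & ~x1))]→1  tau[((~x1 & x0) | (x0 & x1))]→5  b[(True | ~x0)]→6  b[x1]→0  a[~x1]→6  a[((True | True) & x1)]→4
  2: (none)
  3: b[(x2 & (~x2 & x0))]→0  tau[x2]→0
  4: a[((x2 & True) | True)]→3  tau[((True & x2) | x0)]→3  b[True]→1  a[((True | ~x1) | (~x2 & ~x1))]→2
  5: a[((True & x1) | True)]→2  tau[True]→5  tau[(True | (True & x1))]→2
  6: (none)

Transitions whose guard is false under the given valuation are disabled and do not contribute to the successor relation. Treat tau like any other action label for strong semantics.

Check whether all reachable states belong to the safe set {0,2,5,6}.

Inv-set: {0,2,5,6}
Reach set: {0,6}
  0: ok
  6: ok

Answer: INVARIANT HOLDS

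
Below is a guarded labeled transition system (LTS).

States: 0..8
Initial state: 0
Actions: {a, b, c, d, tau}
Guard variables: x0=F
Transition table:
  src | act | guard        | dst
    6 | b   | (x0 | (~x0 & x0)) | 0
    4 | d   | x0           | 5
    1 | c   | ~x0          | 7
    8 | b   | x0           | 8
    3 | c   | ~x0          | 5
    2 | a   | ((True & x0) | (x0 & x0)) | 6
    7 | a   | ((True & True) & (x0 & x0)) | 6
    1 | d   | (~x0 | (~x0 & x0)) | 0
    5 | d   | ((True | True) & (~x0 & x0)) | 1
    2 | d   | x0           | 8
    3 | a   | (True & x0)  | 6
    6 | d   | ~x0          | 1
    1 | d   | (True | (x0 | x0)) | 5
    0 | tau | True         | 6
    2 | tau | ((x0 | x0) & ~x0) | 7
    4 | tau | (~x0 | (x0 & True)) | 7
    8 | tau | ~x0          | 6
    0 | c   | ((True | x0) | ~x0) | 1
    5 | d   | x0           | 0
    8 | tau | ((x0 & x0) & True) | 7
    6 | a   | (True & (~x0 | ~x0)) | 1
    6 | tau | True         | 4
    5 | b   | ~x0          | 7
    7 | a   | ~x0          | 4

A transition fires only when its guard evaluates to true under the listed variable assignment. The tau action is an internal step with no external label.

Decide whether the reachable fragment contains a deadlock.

Reachable = {0,1,4,5,6,7}
  0: c→1  tau→6  [2 out]
  1: c→7  d→0  d→5  [3 out]
  4: tau→7  [1 out]
  5: b→7  [1 out]
  6: a→1  d→1  tau→4  [3 out]
  7: a→4  [1 out]

Answer: DEADLOCK-FREE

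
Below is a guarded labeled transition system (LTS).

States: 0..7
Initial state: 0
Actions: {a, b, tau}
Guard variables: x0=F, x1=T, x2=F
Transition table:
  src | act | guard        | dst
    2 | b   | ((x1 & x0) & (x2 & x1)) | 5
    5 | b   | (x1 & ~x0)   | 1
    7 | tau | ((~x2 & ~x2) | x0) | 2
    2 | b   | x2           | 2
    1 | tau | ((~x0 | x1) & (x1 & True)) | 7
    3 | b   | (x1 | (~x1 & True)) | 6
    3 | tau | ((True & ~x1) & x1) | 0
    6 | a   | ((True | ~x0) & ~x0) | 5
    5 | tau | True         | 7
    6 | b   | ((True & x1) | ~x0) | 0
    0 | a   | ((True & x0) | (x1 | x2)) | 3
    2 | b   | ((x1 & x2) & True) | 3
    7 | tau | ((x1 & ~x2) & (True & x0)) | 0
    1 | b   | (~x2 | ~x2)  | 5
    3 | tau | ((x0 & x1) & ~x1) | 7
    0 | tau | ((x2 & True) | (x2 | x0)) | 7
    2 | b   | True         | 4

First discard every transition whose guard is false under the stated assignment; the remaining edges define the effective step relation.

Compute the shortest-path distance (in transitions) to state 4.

Answer: 6

Trace:
BFS to 4:
  Layer 0: {0}
  Layer 1: {3}
  Layer 2: {6}
  Layer 3: {5}
  Layer 4: {1,7}
  Layer 5: {2}
  Layer 6: {4}
depth(4)=6, e.g. a·b·a·tau·tau·b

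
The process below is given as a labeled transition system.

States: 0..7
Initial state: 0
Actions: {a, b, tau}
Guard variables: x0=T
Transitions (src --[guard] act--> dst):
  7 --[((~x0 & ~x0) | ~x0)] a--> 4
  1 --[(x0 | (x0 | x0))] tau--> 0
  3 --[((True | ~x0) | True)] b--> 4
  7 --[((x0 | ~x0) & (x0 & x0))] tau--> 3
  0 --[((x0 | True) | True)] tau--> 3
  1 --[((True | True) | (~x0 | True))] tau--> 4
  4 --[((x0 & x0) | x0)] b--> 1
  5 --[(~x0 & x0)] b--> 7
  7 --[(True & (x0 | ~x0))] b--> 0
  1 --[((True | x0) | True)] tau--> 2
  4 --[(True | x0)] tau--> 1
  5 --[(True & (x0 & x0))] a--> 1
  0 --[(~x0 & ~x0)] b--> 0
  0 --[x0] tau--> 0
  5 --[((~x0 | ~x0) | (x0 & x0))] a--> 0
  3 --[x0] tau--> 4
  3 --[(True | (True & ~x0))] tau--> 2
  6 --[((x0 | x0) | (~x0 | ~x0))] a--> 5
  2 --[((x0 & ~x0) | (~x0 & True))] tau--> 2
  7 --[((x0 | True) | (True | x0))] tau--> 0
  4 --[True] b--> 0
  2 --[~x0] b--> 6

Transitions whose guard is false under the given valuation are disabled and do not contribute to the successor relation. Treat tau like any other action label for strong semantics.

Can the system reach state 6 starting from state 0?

After dropping false guards: 17 live edges.
L0 = {0}
L1 = {3}  cumulative {0,3}
L2 = {2,4}  cumulative {0,2,3,4}
L3 = {1}  cumulative {0,1,2,3,4}
Reachable = {0,1,2,3,4}

Answer: UNREACHABLE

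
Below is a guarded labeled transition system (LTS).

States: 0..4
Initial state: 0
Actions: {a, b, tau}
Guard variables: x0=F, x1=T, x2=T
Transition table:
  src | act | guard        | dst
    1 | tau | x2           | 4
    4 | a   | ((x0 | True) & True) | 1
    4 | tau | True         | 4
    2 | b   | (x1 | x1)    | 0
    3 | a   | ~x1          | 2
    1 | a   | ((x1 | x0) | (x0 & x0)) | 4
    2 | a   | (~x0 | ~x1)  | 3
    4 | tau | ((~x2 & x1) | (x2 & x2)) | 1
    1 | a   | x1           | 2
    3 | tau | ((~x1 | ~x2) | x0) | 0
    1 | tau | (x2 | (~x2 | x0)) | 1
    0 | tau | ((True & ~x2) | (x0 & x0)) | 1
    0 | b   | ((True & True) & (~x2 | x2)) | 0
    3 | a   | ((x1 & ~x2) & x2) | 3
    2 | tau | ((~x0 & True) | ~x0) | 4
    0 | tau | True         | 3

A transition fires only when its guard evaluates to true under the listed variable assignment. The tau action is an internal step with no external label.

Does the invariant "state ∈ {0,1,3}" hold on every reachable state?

Answer: INVARIANT HOLDS

Analysis:
Inv-set: {0,1,3}
Reachable = {0,3}
  0: ok
  3: ok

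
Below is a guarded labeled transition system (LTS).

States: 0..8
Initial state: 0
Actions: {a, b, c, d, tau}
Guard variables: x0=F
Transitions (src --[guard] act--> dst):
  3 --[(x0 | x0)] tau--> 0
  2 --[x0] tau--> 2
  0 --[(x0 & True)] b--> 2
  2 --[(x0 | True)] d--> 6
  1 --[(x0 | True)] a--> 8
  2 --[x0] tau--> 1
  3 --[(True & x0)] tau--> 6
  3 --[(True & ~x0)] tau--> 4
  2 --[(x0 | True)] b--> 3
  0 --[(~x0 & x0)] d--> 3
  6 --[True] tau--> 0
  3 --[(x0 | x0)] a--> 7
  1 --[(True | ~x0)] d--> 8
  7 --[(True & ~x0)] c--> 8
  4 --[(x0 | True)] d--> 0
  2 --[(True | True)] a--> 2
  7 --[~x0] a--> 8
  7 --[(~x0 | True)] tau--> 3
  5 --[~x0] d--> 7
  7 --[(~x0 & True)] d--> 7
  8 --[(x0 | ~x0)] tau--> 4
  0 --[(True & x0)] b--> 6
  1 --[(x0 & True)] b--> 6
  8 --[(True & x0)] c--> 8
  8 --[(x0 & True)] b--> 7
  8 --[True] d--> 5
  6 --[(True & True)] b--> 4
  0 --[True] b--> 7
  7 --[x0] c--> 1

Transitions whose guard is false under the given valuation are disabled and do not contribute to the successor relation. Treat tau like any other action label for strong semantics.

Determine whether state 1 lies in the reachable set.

Answer: UNREACHABLE

Trace:
17 transition(s) survive guard evaluation.
Layer 0: {0}
Layer 1: {7}  now seen {0,7}
Layer 2: {3,8}  now seen {0,3,7,8}
Layer 3: {4,5}  now seen {0,3,4,5,7,8}
R = {0,3,4,5,7,8}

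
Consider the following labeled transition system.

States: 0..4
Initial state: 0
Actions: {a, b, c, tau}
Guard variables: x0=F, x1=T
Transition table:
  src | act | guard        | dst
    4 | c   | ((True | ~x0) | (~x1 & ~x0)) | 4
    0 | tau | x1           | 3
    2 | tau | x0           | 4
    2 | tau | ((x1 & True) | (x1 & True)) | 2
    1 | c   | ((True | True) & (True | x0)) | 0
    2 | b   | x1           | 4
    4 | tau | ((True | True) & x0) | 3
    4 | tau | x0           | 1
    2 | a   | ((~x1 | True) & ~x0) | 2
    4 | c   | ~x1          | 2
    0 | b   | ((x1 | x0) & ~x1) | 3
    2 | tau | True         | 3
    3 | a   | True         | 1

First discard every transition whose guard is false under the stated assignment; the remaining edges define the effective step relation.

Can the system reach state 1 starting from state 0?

Answer: REACHABLE

Analysis:
After dropping false guards: 8 live edges.
depth 0: {0}
depth 1: {3}  total {0,3}
depth 2: {1}  total {0,1,3}
Reachable = {0,1,3}
Path to 1: tau·a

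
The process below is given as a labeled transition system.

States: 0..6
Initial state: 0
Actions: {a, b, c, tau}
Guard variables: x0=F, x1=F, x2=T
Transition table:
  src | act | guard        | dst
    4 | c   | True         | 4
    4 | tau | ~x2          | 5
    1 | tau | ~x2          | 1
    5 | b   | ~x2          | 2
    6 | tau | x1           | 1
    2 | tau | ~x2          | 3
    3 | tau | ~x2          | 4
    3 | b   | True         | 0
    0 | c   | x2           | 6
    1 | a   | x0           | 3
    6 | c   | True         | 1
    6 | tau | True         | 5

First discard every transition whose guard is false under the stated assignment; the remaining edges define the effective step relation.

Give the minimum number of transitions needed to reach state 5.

Answer: 2

Working:
BFS to 5:
  depth 0: {0}
  depth 1: {6}
  depth 2: {1,5}
depth(5)=2, e.g. c·tau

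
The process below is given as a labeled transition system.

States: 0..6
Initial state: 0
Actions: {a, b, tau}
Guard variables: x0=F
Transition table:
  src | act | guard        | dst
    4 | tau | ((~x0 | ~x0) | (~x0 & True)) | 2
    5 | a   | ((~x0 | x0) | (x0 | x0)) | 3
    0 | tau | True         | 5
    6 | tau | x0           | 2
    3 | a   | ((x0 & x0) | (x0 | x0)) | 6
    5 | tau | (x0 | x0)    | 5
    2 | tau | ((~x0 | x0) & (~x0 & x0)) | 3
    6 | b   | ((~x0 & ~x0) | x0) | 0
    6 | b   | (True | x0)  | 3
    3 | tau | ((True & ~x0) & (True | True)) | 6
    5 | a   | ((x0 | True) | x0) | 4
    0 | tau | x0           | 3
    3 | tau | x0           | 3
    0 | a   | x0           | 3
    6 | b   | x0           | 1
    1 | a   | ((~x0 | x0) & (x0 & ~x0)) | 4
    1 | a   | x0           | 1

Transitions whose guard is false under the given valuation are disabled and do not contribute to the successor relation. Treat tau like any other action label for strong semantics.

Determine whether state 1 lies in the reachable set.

Guard filter leaves 7 enabled edge(s).
L0 = {0}
L1 = {5}  cumulative {0,5}
L2 = {3,4}  cumulative {0,3,4,5}
L3 = {2,6}  cumulative {0,2,3,4,5,6}
R = {0,2,3,4,5,6}

Answer: UNREACHABLE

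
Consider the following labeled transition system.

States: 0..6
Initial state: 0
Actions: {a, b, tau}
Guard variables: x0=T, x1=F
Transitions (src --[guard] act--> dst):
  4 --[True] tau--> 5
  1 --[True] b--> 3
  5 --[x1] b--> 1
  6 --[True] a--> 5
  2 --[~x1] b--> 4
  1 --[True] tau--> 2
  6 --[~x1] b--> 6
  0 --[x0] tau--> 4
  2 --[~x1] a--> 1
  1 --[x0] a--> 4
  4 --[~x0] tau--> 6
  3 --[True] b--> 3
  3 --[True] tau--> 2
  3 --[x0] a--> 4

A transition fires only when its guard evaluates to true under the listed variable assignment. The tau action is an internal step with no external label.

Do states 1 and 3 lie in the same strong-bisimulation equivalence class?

Refine partition for ~:
  P[0] = {{0,1,2,3,4,5,6}}
  P[1] = {{0,4},{1,3},{2,6},{5}}
  P[2] = {{0},{1,3},{2},{4},{5},{6}}
6 equivalence class(es) (converged in 3)
class of 1: {1,3}; class of 3: {1,3}

Answer: BISIMILAR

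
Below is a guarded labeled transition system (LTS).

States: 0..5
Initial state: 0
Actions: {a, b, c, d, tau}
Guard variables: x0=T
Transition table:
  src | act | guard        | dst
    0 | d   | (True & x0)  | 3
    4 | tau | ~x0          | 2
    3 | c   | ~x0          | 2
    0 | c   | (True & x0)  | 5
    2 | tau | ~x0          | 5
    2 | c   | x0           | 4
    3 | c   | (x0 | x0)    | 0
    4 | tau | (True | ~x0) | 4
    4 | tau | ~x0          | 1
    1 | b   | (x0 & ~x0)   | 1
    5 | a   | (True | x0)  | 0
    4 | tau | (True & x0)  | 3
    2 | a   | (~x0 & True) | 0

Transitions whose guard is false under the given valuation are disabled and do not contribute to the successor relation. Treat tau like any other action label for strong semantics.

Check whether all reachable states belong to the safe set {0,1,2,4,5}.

Inv-set: {0,1,2,4,5}
Reachable = {0,3,5}
  0: safe
  3: VIOLATES
  5: safe
counterexample path to 3: d

Answer: INVARIANT VIOLATED at state 3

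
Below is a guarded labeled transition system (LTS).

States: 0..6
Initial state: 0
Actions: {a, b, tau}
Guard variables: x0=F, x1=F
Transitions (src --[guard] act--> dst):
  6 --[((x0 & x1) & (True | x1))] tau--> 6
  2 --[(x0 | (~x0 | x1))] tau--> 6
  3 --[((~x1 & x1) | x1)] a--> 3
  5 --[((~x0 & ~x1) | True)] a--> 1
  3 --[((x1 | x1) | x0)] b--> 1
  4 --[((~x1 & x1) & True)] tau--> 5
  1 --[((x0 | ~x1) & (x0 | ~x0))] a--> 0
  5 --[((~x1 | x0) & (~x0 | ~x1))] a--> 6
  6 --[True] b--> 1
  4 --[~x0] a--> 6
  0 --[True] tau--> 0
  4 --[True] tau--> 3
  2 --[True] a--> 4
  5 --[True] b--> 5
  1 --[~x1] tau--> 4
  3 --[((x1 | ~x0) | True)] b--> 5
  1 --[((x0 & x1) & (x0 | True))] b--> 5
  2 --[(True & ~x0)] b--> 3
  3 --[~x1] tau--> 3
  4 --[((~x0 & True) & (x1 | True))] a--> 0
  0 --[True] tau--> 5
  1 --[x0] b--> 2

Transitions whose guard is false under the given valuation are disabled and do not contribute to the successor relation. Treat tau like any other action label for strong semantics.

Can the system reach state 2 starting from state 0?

Answer: UNREACHABLE

Working:
Guard filter leaves 16 enabled edge(s).
Layer 0: {0}
Layer 1: {5}  now seen {0,5}
Layer 2: {1,6}  now seen {0,1,5,6}
Layer 3: {4}  now seen {0,1,4,5,6}
Layer 4: {3}  now seen {0,1,3,4,5,6}
R = {0,1,3,4,5,6}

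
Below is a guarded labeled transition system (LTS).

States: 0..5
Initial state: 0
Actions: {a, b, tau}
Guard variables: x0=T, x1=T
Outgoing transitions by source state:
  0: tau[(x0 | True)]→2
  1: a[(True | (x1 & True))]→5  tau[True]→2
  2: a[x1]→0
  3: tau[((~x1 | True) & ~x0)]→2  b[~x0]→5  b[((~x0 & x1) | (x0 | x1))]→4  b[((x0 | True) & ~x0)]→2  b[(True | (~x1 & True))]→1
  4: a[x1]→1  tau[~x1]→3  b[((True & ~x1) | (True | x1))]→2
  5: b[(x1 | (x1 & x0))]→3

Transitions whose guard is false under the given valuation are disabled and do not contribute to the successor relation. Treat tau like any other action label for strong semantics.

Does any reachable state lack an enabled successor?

Answer: DEADLOCK-FREE

Analysis:
R = {0,2}
  0: tau→2  [1 exit(s)]
  2: a→0  [1 exit(s)]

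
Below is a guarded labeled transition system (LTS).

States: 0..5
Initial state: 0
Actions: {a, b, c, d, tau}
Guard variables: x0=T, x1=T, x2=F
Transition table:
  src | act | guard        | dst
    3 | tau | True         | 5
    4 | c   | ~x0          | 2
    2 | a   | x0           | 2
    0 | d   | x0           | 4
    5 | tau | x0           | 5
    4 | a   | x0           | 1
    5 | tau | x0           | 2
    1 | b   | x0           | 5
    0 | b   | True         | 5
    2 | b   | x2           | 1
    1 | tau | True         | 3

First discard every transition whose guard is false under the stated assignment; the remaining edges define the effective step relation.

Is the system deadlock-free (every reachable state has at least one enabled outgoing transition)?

Reach set: {0,1,2,3,4,5}
  0: b→5  d→4  [deg 2]
  1: b→5  tau→3  [deg 2]
  2: a→2  [deg 1]
  3: tau→5  [deg 1]
  4: a→1  [deg 1]
  5: tau→2  tau→5  [deg 2]

Answer: DEADLOCK-FREE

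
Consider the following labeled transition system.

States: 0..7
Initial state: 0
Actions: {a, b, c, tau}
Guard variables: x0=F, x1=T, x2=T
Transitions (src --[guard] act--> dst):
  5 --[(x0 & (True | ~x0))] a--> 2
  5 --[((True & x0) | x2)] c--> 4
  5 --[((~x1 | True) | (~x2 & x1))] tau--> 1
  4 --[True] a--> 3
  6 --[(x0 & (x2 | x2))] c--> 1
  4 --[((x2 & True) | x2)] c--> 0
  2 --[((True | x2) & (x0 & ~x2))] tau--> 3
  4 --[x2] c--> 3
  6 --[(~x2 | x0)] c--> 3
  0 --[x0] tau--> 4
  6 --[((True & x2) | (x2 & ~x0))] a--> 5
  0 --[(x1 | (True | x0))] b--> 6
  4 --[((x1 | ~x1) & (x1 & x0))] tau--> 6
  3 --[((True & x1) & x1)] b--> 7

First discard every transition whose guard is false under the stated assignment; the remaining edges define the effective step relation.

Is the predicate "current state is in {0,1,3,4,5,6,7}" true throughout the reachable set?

Answer: INVARIANT HOLDS

Trace:
Allowed set {0,1,3,4,5,6,7}
Reach set: {0,1,3,4,5,6,7}
  0: ✓
  1: ✓
  3: ✓
  4: ✓
  5: ✓
  6: ✓
  7: ✓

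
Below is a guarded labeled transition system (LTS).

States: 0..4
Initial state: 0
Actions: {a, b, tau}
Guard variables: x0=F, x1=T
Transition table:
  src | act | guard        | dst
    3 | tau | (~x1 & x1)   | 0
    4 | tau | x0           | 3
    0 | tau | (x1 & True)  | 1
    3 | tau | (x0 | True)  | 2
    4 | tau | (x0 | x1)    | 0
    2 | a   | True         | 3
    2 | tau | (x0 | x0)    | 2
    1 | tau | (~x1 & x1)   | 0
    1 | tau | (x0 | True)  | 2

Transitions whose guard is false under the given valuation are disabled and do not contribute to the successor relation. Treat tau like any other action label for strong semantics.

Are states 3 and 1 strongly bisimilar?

Refine partition for ~:
  round 0: {{0,1,2,3,4}}
  round 1: {{0,1,3,4},{2}}
  round 2: {{0,4},{1,3},{2}}
  round 3: {{0},{1,3},{2},{4}}
4 equivalence class(es) (converged in 4)
3∈{1,3}, 1∈{1,3}

Answer: BISIMILAR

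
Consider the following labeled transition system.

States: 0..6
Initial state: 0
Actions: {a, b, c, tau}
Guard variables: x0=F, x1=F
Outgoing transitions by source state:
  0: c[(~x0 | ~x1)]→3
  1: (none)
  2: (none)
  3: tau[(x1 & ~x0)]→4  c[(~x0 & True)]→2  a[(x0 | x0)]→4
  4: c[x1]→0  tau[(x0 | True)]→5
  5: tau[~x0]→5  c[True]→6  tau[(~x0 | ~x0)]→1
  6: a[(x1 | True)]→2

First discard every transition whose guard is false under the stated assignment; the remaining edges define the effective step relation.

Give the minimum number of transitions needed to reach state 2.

Answer: 2

Working:
Breadth-first toward 2:
  Layer 0: {0}
  Layer 1: {3}
  Layer 2: {2}
depth(2)=2, e.g. c·c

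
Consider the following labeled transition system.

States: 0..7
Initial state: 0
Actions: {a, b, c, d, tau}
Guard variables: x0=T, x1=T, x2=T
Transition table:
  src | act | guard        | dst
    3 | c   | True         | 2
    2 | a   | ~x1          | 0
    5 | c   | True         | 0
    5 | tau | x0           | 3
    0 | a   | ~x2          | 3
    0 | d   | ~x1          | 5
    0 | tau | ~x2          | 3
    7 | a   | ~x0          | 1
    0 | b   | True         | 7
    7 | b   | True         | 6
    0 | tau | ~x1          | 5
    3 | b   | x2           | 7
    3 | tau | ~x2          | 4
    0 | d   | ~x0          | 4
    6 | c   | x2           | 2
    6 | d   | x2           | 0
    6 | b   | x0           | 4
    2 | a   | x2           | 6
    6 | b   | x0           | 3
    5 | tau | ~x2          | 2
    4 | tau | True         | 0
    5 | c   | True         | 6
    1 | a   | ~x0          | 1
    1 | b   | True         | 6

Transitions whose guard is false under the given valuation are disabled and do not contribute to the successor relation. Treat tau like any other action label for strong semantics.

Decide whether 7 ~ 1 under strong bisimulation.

Answer: BISIMILAR

Trace:
Compute ~ classes (split until stable):
  P[0] = {{0,1,2,3,4,5,6,7}}
  P[1] = {{0,1,7},{2},{3},{4},{5},{6}}
  P[2] = {{0},{1,7},{2},{3},{4},{5},{6}}
stable after 3 split(s): 7 block(s)
class of 7: {1,7}; class of 1: {1,7}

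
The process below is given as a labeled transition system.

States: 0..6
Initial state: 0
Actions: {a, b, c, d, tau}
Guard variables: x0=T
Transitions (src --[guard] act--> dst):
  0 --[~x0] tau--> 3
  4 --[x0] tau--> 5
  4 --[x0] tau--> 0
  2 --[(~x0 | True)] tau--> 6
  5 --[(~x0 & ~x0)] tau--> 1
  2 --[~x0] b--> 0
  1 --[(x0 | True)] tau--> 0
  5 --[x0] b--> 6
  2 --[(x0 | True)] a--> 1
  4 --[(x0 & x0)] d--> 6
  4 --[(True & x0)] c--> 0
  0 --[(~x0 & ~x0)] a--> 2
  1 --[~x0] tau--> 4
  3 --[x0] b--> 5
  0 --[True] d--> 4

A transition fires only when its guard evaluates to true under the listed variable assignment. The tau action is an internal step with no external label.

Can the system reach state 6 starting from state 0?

Answer: REACHABLE

Working:
Guard filter leaves 10 enabled edge(s).
depth 0: {0}
depth 1: {4}  now seen {0,4}
depth 2: {5,6}  now seen {0,4,5,6}
Reach set: {0,4,5,6}
trace reaching 6: d·d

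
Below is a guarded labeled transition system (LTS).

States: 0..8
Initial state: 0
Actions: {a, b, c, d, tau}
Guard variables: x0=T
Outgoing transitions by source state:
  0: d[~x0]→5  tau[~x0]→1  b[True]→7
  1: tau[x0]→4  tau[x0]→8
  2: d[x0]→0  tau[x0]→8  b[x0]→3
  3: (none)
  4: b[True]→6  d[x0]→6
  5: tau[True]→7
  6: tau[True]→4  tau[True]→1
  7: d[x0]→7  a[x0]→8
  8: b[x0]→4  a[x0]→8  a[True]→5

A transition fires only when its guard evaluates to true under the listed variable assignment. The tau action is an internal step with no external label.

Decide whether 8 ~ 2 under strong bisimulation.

Compute ~ classes (split until stable):
  P[0] = {{0,1,2,3,4,5,6,7,8}}
  P[1] = {{0},{1,5,6},{2},{3},{4},{7},{8}}
  P[2] = {{0},{1},{2},{3},{4},{5},{6},{7},{8}}
stable after 3 split(s): 9 block(s)
class of 8: {8}; class of 2: {2}

Answer: NOT BISIMILAR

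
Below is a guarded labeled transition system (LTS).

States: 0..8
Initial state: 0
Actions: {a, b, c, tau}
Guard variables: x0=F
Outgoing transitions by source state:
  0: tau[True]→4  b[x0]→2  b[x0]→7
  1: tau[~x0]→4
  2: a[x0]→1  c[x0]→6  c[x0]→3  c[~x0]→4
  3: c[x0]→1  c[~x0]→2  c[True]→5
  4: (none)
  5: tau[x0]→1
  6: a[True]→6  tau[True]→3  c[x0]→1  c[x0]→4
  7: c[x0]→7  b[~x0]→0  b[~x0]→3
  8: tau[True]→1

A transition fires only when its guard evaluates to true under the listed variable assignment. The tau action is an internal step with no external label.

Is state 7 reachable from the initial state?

10 transition(s) survive guard evaluation.
L0 = {0}
L1 = {4}  now seen {0,4}
Reach set: {0,4}

Answer: UNREACHABLE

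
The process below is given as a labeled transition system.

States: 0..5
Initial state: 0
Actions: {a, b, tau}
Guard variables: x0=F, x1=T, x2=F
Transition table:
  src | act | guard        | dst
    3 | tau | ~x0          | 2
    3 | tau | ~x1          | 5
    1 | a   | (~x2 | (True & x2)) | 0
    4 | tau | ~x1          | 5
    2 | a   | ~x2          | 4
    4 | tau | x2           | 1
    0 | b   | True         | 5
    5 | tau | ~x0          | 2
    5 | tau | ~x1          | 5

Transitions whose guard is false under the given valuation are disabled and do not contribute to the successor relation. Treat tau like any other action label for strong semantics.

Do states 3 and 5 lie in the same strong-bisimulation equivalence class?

Answer: BISIMILAR

Working:
Compute ~ classes (split until stable):
  P[0] = {{0,1,2,3,4,5}}
  P[1] = {{0},{1,2},{3,5},{4}}
  P[2] = {{0},{1},{2},{3,5},{4}}
Fixed point at round 3; 5 class(es).
[3]={3,5}  [5]={3,5}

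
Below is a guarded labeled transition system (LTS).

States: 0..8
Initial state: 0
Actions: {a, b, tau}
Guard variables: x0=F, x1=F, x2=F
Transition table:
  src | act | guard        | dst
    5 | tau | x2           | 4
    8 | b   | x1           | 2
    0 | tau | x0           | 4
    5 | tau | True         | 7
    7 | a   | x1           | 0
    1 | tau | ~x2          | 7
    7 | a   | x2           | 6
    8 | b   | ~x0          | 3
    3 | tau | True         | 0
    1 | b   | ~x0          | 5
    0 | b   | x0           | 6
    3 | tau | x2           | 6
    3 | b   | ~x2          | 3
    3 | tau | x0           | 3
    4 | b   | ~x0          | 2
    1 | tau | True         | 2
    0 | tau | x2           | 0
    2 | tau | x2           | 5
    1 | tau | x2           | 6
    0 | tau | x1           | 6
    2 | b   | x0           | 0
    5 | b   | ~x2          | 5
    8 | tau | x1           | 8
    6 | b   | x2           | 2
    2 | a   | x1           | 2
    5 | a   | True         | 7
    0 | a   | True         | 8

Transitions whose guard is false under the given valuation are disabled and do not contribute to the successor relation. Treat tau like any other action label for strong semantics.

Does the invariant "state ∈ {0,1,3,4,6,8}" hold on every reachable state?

Allowed set {0,1,3,4,6,8}
R = {0,3,8}
  0: safe
  3: safe
  8: safe

Answer: INVARIANT HOLDS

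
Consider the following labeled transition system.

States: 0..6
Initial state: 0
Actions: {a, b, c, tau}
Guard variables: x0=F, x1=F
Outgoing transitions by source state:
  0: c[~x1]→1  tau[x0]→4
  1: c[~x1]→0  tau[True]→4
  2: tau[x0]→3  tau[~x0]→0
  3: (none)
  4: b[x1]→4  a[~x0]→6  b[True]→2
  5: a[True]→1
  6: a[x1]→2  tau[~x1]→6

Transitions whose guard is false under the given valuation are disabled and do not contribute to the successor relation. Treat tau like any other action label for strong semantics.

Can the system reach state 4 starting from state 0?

After dropping false guards: 8 live edges.
depth 0: {0}
depth 1: {1}  now seen {0,1}
depth 2: {4}  now seen {0,1,4}
depth 3: {2,6}  now seen {0,1,2,4,6}
Reachable = {0,1,2,4,6}
Path to 4: c·tau

Answer: REACHABLE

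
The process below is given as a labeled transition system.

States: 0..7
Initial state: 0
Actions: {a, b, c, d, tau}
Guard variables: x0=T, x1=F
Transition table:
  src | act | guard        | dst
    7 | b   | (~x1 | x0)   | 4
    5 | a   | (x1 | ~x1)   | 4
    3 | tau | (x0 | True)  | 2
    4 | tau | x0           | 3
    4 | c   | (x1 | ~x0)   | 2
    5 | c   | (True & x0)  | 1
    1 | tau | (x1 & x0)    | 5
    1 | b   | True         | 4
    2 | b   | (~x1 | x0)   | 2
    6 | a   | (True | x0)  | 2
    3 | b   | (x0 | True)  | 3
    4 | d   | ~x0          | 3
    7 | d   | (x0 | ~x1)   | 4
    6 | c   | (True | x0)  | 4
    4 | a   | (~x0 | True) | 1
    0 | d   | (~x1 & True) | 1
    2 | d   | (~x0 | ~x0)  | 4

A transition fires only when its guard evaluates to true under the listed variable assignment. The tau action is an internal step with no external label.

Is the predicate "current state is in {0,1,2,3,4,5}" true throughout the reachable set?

Answer: INVARIANT HOLDS

Analysis:
Allowed set {0,1,2,3,4,5}
Reach set: {0,1,2,3,4}
  0: ✓
  1: ✓
  2: ✓
  3: ✓
  4: ✓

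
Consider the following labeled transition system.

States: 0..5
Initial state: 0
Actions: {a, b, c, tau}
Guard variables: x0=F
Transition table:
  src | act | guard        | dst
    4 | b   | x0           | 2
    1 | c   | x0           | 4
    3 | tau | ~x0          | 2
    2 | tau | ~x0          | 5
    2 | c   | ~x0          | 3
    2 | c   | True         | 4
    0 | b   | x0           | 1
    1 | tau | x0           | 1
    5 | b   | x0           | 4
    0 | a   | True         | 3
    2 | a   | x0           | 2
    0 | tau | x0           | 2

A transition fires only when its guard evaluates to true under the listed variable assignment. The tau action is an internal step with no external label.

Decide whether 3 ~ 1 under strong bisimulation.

Answer: NOT BISIMILAR

Trace:
Refine partition for ~:
  P[0] = {{0,1,2,3,4,5}}
  P[1] = {{0},{1,4,5},{2},{3}}
Fixed point at round 2; 4 class(es).
[3]={3}  [1]={1,4,5}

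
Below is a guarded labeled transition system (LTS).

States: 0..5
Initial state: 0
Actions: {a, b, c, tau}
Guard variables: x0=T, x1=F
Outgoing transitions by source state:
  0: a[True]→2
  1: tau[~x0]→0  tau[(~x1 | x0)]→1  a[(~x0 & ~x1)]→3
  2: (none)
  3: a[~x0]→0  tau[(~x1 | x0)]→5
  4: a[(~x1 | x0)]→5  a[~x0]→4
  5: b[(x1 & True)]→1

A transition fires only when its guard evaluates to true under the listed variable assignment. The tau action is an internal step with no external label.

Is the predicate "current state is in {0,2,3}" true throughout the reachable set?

Answer: INVARIANT HOLDS

Working:
Safe = {0,2,3}
Reachable = {0,2}
  0: safe
  2: safe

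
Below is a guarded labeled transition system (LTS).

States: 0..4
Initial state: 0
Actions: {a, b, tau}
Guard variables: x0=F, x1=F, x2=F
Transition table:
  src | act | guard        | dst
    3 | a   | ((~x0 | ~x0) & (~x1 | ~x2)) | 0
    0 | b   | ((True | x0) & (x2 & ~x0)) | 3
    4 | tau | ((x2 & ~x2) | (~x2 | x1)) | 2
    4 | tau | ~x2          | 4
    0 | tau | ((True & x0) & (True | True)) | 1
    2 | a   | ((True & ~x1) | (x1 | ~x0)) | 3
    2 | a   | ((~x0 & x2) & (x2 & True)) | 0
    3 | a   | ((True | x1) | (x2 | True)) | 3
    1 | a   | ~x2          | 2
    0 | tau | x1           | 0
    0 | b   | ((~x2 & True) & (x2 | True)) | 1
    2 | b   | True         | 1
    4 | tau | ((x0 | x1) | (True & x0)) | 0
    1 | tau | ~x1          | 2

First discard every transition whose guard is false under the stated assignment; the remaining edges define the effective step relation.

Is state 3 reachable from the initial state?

Guard filter leaves 9 enabled edge(s).
Layer 0: {0}
Layer 1: {1}  cumulative {0,1}
Layer 2: {2}  cumulative {0,1,2}
Layer 3: {3}  cumulative {0,1,2,3}
Reach set: {0,1,2,3}
trace reaching 3: b·a·a

Answer: REACHABLE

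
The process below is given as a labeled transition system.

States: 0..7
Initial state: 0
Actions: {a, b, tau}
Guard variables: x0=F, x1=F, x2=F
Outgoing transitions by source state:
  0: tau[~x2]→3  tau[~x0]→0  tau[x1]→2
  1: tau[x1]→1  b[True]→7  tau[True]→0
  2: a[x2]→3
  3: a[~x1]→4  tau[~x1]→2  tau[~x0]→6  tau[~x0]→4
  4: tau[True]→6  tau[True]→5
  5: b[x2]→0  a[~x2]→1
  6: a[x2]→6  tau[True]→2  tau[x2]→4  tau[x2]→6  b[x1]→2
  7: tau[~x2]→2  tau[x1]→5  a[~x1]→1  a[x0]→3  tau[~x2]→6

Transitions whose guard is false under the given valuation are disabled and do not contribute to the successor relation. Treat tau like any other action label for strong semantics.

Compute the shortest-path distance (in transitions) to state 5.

Layered search for 5:
  Layer 0: {0}
  Layer 1: {3}
  Layer 2: {2,4,6}
  Layer 3: {5}
5 enters at depth 3; path tau·a·tau

Answer: 3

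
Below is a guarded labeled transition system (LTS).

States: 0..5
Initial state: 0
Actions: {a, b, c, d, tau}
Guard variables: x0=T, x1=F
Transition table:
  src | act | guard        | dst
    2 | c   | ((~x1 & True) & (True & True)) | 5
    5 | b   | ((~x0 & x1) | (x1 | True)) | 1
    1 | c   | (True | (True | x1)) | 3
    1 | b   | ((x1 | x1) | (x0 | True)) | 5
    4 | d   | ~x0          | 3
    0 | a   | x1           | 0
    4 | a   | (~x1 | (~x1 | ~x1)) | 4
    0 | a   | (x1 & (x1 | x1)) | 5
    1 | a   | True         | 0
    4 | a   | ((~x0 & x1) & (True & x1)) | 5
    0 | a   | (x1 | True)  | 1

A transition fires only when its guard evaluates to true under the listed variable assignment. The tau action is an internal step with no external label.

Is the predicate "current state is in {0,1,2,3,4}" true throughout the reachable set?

Allowed set {0,1,2,3,4}
Reach set: {0,1,3,5}
  0: ok
  1: ok
  3: ok
  5: ✗ unsafe
reach 5 via a·b — violates

Answer: INVARIANT VIOLATED at state 5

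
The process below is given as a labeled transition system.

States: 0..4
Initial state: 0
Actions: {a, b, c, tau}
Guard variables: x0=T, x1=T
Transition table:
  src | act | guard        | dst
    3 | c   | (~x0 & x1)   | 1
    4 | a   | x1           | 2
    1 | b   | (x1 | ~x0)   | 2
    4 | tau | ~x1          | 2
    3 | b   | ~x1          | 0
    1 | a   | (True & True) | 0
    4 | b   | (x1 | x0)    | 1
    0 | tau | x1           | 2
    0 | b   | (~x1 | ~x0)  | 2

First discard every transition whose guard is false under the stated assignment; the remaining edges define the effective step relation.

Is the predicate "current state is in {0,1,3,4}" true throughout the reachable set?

Answer: INVARIANT VIOLATED at state 2

Trace:
Allowed set {0,1,3,4}
Reach set: {0,2}
  0: ok
  2: VIOLATES
reach 2 via tau — violates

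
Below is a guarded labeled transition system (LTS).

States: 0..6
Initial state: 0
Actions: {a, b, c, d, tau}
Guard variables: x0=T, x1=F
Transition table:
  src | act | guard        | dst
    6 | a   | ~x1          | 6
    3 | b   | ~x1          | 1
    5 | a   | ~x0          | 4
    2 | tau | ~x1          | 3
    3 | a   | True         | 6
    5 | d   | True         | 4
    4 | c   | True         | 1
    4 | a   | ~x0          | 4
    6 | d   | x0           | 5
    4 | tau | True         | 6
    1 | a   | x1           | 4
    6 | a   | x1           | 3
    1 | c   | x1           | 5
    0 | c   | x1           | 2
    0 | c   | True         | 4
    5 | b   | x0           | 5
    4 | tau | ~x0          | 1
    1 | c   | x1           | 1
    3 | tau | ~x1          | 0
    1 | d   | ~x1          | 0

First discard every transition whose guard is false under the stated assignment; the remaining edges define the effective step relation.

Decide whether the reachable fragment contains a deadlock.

Reach set: {0,1,4,5,6}
  0: c→4  [1 exit(s)]
  1: d→0  [1 exit(s)]
  4: c→1  tau→6  [2 exit(s)]
  5: b→5  d→4  [2 exit(s)]
  6: a→6  d→5  [2 exit(s)]

Answer: DEADLOCK-FREE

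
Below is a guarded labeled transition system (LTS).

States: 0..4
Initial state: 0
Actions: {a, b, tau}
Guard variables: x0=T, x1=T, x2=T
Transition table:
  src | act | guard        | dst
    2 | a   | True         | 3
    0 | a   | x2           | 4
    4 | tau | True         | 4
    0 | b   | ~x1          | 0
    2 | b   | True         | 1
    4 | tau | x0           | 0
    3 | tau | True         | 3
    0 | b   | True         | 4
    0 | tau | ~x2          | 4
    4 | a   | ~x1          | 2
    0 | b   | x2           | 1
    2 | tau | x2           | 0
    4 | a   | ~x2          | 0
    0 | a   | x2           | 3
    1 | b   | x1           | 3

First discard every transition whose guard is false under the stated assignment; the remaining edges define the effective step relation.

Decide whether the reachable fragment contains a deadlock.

Answer: DEADLOCK-FREE

Trace:
R = {0,1,3,4}
  0: a→3  a→4  b→1  b→4  [4 exit(s)]
  1: b→3  [1 exit(s)]
  3: tau→3  [1 exit(s)]
  4: tau→0  tau→4  [2 exit(s)]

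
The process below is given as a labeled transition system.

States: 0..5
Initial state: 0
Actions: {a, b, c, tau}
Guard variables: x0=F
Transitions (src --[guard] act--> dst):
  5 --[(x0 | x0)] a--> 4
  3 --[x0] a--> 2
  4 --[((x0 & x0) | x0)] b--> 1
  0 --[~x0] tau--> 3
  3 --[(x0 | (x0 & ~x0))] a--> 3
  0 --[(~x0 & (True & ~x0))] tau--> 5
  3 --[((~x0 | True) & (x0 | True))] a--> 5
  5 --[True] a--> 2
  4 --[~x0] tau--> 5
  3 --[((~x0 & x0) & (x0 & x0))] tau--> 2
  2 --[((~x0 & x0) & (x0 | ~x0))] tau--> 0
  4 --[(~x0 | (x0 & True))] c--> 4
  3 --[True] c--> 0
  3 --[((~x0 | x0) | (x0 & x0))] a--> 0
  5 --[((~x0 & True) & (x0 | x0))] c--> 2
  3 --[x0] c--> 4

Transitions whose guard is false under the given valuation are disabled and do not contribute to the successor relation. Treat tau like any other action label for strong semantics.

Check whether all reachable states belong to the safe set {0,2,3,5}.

Allowed set {0,2,3,5}
Reach set: {0,2,3,5}
  0: ✓
  2: ✓
  3: ✓
  5: ✓

Answer: INVARIANT HOLDS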